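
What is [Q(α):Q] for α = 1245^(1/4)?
[Q(α):Q] = 4

α is a root of x^4 - 1245. By Eisenstein's criterion at the prime p = 3 (which divides the constant term 1245 but p^2 = 9 does not, since 1245 is squarefree), x^4 - 1245 is irreducible over Q. Hence [Q(α):Q] = 4.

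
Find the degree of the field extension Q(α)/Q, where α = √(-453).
[Q(α):Q] = 2

[Q(α):Q] equals the degree of the minimal polynomial of α. Here α^2 = -453 and x^2 + 453 is irreducible (d = -453 is squarefree, ≠ 1, hence not a square), so deg(m_α) = 2. Thus [Q(α):Q] = 2.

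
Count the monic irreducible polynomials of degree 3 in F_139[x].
There are 895160 monic irreducible polynomials of degree 3 over F_139

Each element of F_{139^3} that lies in no proper subfield is a root of exactly one monic irreducible of degree 3 over F_139, and each such polynomial has 3 distinct roots in F_{139^3}. By Möbius inversion the count is N_139(3) = (1/3) Σ_{d|3} μ(3/d) · 139^d = (1/3)(μ(3)·139^1 + μ(1)·139^3) = 2685480/3 = 895160.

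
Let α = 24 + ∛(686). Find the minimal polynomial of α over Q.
m_α(x) = x^3 - 72x^2 + 1728x - 14510

Set β = α - 24 = ∛(686), so β^3 = 686. Then (α - 24)^3 - 686 = 0, i.e. α is a root of g(x) = (x - 24)^3 - 686 = x^3 - 72x^2 + 1728x - 14510. Since g(x) = h(x - 24) where h(x) = x^3 - 686, and h is irreducible over Q (because 686 is not a perfect cube, so h has no rational root, and a monic cubic with no rational root is irreducible), g is also irreducible (irreducibility is preserved under the substitution x → x - 24). Hence m_α(x) = x^3 - 72x^2 + 1728x - 14510.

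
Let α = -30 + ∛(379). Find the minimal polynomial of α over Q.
m_α(x) = x^3 + 90x^2 + 2700x + 26621

Set β = α + 30 = ∛(379), so β^3 = 379. Then (α + 30)^3 - 379 = 0, i.e. α is a root of g(x) = (x + 30)^3 - 379 = x^3 + 90x^2 + 2700x + 26621. Since g(x) = h(x + 30) where h(x) = x^3 - 379, and h is irreducible over Q (because 379 is not a perfect cube, so h has no rational root, and a monic cubic with no rational root is irreducible), g is also irreducible (irreducibility is preserved under the substitution x → x + 30). Hence m_α(x) = x^3 + 90x^2 + 2700x + 26621.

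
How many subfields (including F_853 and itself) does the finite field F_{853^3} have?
F_{853^3} has 2 subfields

The subfields of F_{p^n} are exactly the fields F_{p^d} for d | n (each is the fixed field of the unique index-d subgroup of Gal(F_{p^n}/F_p) ≅ Z/nZ). The divisors of n = 3 are {1, 3}, giving 2 subfields: F_{853^1}, F_{853^3}.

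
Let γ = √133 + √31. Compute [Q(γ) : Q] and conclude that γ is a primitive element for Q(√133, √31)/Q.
[Q(γ) : Q] = 4 (equivalently, Q(γ) = Q(√133, √31))

Obviously Q(γ) ⊆ Q(√133, √31), and [Q(√133, √31):Q] = 4 (since 133, 31 are distinct squarefree integers > 1 with 4123 not a perfect square). To show equality we compute the minimal polynomial of γ. From γ = √133 + √31: γ^2 = 133 + 2√(4123) + 31 = 164 + 2√(4123), so γ^2 - 164 = 2√(4123); squaring, (γ^2 - 164)^2 = 4·4123, i.e. γ^4 - 328γ^2 + 26896 - 16492 = 0, i.e. γ^4 - 328γ^2 + 10404 = 0. So γ is a root of x^4 - 328x^2 + 10404. This polynomial is irreducible over Q: it has no rational root (each ±√133 ± √31 is irrational), and any factorization into two quadratics over Q would force √(4123) ∈ Q (pairing opposite roots) or √133, √31 ∈ Q (other pairings), all impossible. Hence [Q(γ):Q] = 4 = [Q(√133, √31):Q], so Q(γ) = Q(√133, √31).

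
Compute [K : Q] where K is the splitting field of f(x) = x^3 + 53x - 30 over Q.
[K : Q] = 6

By the rational root test, any rational root of the monic integer polynomial f(x) = x^3 + 53x - 30 must be an integer dividing the constant term -30, i.e. one of ±{1, 2, 3, 5, 6, 10, 15, 30}. Evaluating: f(1) = 24, f(-1) = -84, f(2) = 84, f(-2) = -144, f(3) = 156, f(-3) = -216, f(5) = 360, f(-5) = -420, f(6) = 504, f(-6) = -564, f(10) = 1500, f(-10) = -1560, f(15) = 4140, f(-15) = -4200, f(30) = 28560, f(-30) = -28620; none is 0, so f has no rational root and is therefore irreducible over Q (a cubic with no linear factor over a field is irreducible). For an irreducible cubic, the Galois group is A_3 or S_3 according as the discriminant disc(f) = -4a^3 - 27b^2 = -4·(53)^3 - 27·(-30)^2 = -619808 is or is not a square in Q. Here disc(f) = -619808 is not a perfect square in Q, so the Galois group of f over Q is not contained in A_3 and must be all of S_3. The splitting field has degree |S_3| = 6 over Q, so [K : Q] = 6.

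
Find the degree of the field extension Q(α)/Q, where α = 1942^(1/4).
[Q(α):Q] = 4

α is a root of x^4 - 1942. By Eisenstein's criterion at the prime p = 2 (which divides the constant term 1942 but p^2 = 4 does not, since 1942 is squarefree), x^4 - 1942 is irreducible over Q. Hence [Q(α):Q] = 4.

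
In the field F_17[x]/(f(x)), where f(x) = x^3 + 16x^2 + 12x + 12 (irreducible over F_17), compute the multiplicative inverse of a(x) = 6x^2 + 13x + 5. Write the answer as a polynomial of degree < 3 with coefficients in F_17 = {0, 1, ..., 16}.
a(x)^(-1) ≡ 16x^2 + x + 3 (mod f(x))

Since f is irreducible over F_17, F_17[x]/(f) is a field and a(x) ≠ 0 has an inverse. Apply the extended Euclidean algorithm to f(x) and a(x) in F_17[x]: f(x) = (3x + 16)·a(x) + (10x);  a(x) = (4x + 3)·(10x) + (5). The last nonzero remainder is the constant 5 = gcd(f, a) in F_17. Back-substituting through the division chain expresses 5 = s(x)·a(x) + t(x)·f(x) with s(x) ≡ 12x^2 + 5x + 15 (mod f), so (12x^2 + 5x + 15)·a(x) ≡ 5 (mod f). Multiplying by 5^(-1) ≡ 7 in F_17 gives a(x)^(-1) ≡ 7·(12x^2 + 5x + 15) ≡ 16x^2 + x + 3 (mod f). Check: (6x^2 + 13x + 5)·(16x^2 + x + 3) = 11x^4 + 10x^3 + 9x^2 + 10x + 15 ≡ 1 (mod x^3 + 16x^2 + 12x + 12).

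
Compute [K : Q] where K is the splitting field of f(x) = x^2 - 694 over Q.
[K : Q] = 2

f(x) = x^2 - 694 factors as (x - √694)(x + √694). The splitting field is K = Q(√694). Since 694 is squarefree and > 1, it is not a perfect square, so x^2 - 694 is irreducible over Q and [Q(√694) : Q] = 2. Hence [K : Q] = 2.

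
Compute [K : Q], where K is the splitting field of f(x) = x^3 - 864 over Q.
[K : Q] = 6

The roots of x^3 - 864 are ∛864, ω∛864, ω^2∛864 where ω = e^(2πi/3) is a primitive cube root of unity, so K = Q(∛864, ω). Now [Q(∛864):Q] = 3 (since 864 is not a perfect cube, x^3 - 864 is irreducible) and [Q(ω):Q] = 2. Both 2 and 3 divide [K:Q], and [K:Q] ≤ 3·2 = 6, so [K:Q] = 6. (Equivalently: Q(∛864) ⊂ R but ω ∉ R, so [K : Q(∛864)] = 2.)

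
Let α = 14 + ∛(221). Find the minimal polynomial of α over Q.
m_α(x) = x^3 - 42x^2 + 588x - 2965

Set β = α - 14 = ∛(221), so β^3 = 221. Then (α - 14)^3 - 221 = 0, i.e. α is a root of g(x) = (x - 14)^3 - 221 = x^3 - 42x^2 + 588x - 2965. Since g(x) = h(x - 14) where h(x) = x^3 - 221, and h is irreducible over Q (because 221 is not a perfect cube, so h has no rational root, and a monic cubic with no rational root is irreducible), g is also irreducible (irreducibility is preserved under the substitution x → x - 14). Hence m_α(x) = x^3 - 42x^2 + 588x - 2965.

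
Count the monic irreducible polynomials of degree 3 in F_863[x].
There are 214244928 monic irreducible polynomials of degree 3 over F_863

Each element of F_{863^3} that lies in no proper subfield is a root of exactly one monic irreducible of degree 3 over F_863, and each such polynomial has 3 distinct roots in F_{863^3}. By Möbius inversion the count is N_863(3) = (1/3) Σ_{d|3} μ(3/d) · 863^d = (1/3)(μ(3)·863^1 + μ(1)·863^3) = 642734784/3 = 214244928.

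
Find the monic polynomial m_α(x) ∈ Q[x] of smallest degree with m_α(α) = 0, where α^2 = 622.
m_α(x) = x^2 - 622

α satisfies α^2 - 622 = 0, so x^2 - 622 annihilates α. Since d = 622 is squarefree and ≠ 1, it is not a perfect square in Q, so x^2 - 622 has no rational root and is therefore irreducible over Q (a degree-2 polynomial over a field is irreducible iff it has no root). Hence m_α(x) = x^2 - 622.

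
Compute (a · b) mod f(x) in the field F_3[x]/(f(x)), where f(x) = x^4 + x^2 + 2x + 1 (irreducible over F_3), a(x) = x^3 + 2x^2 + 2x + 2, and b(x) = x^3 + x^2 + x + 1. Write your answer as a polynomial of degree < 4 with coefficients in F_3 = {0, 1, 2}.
a · b ≡ 2x^3 + x^2 + 2x + 1 (mod f(x))

Multiply in F_3[x]: a(x)·b(x) = (x^3 + 2x^2 + 2x + 2)·(x^3 + x^2 + x + 1) = x^6 + 2x^4 + x^3 + x + 2. This has degree ≥ 4, so divide by f(x) over F_3: x^6 + 2x^4 + x^3 + x + 2 = (x^2 + 1)·(x^4 + x^2 + 2x + 1) + (2x^3 + x^2 + 2x + 1). Hence a·b ≡ 2x^3 + x^2 + 2x + 1 (mod f). (F_3[x]/(f) is a field with 3^4 = 81 elements since f is irreducible of degree 4.)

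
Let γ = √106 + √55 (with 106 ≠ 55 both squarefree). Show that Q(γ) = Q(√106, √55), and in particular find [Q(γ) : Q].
[Q(γ) : Q] = 4 (equivalently, Q(γ) = Q(√106, √55))

Obviously Q(γ) ⊆ Q(√106, √55), and [Q(√106, √55):Q] = 4 (since 106, 55 are distinct squarefree integers > 1 with 5830 not a perfect square). To show equality we compute the minimal polynomial of γ. From γ = √106 + √55: γ^2 = 106 + 2√(5830) + 55 = 161 + 2√(5830), so γ^2 - 161 = 2√(5830); squaring, (γ^2 - 161)^2 = 4·5830, i.e. γ^4 - 322γ^2 + 25921 - 23320 = 0, i.e. γ^4 - 322γ^2 + 2601 = 0. So γ is a root of x^4 - 322x^2 + 2601. This polynomial is irreducible over Q: it has no rational root (each ±√106 ± √55 is irrational), and any factorization into two quadratics over Q would force √(5830) ∈ Q (pairing opposite roots) or √106, √55 ∈ Q (other pairings), all impossible. Hence [Q(γ):Q] = 4 = [Q(√106, √55):Q], so Q(γ) = Q(√106, √55).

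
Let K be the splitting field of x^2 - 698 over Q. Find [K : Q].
[K : Q] = 2

f(x) = x^2 - 698 factors as (x - √698)(x + √698). The splitting field is K = Q(√698). Since 698 is squarefree and > 1, it is not a perfect square, so x^2 - 698 is irreducible over Q and [Q(√698) : Q] = 2. Hence [K : Q] = 2.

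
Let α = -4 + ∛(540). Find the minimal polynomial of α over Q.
m_α(x) = x^3 + 12x^2 + 48x - 476

Set β = α + 4 = ∛(540), so β^3 = 540. Then (α + 4)^3 - 540 = 0, i.e. α is a root of g(x) = (x + 4)^3 - 540 = x^3 + 12x^2 + 48x - 476. Since g(x) = h(x + 4) where h(x) = x^3 - 540, and h is irreducible over Q (because 540 is not a perfect cube, so h has no rational root, and a monic cubic with no rational root is irreducible), g is also irreducible (irreducibility is preserved under the substitution x → x + 4). Hence m_α(x) = x^3 + 12x^2 + 48x - 476.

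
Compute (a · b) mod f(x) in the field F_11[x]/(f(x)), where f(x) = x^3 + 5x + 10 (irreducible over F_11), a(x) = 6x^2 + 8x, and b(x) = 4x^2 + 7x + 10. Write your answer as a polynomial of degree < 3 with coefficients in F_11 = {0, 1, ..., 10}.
a · b ≡ 7x^2 + 9x + 8 (mod f(x))

Multiply in F_11[x]: a(x)·b(x) = (6x^2 + 8x)·(4x^2 + 7x + 10) = 2x^4 + 8x^3 + 6x^2 + 3x. This has degree ≥ 3, so divide by f(x) over F_11: 2x^4 + 8x^3 + 6x^2 + 3x = (2x + 8)·(x^3 + 5x + 10) + (7x^2 + 9x + 8). Hence a·b ≡ 7x^2 + 9x + 8 (mod f). (F_11[x]/(f) is a field with 11^3 = 1331 elements since f is irreducible of degree 3.)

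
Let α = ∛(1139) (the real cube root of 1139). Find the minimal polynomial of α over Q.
m_α(x) = x^3 - 1139

α satisfies α^3 = 1139, so x^3 - 1139 annihilates α. By the rational root test, a rational root p/q (in lowest terms) of x^3 - 1139 would satisfy p^3 = 1139 q^3, forcing q = 1 and p^3 = 1139; but 1139 is not a perfect cube, contradiction. A monic cubic over Q with no rational root is irreducible (any nontrivial factorization would include a linear factor). Hence x^3 - 1139 is the minimal polynomial of α, and in particular [Q(α):Q] = 3.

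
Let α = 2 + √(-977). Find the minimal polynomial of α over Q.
m_α(x) = x^2 - 4x + 981

From α - 2 = √(-977), squaring gives (α - 2)^2 = -977, i.e. α^2 - 4α + 4 = -977, so α^2 - 4α + 981 = 0. The discriminant of x^2 - 4x + 981 is (-4)^2 - 4·(981) = 16 - 3924 = -3908, and 4·(-977) is not a perfect square in Q since -977 is squarefree and ≠ 1. Hence x^2 - 4x + 981 is irreducible over Q and is the minimal polynomial of α.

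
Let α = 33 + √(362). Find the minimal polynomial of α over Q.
m_α(x) = x^2 - 66x + 727

From α - 33 = √(362), squaring gives (α - 33)^2 = 362, i.e. α^2 - 66α + 1089 = 362, so α^2 - 66α + 727 = 0. The discriminant of x^2 - 66x + 727 is (-66)^2 - 4·(727) = 4356 - 2908 = 1448, and 4·(362) is not a perfect square in Q since 362 is squarefree and ≠ 1. Hence x^2 - 66x + 727 is irreducible over Q and is the minimal polynomial of α.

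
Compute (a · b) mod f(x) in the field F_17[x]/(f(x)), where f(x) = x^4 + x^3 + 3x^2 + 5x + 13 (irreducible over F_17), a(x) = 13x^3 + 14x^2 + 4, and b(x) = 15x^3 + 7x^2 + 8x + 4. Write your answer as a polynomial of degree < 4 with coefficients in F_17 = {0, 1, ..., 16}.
a · b ≡ 15x^3 + 16x^2 + 11x + 15 (mod f(x))

Multiply in F_17[x]: a(x)·b(x) = (13x^3 + 14x^2 + 4)·(15x^3 + 7x^2 + 8x + 4) = 8x^6 + 12x^5 + 15x^4 + 3x^3 + 16x^2 + 15x + 16. This has degree ≥ 4, so divide by f(x) over F_17: 8x^6 + 12x^5 + 15x^4 + 3x^3 + 16x^2 + 15x + 16 = (8x^2 + 4x + 4)·(x^4 + x^3 + 3x^2 + 5x + 13) + (15x^3 + 16x^2 + 11x + 15). Hence a·b ≡ 15x^3 + 16x^2 + 11x + 15 (mod f). (F_17[x]/(f) is a field with 17^4 = 83521 elements since f is irreducible of degree 4.)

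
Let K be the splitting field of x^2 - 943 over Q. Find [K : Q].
[K : Q] = 2

f(x) = x^2 - 943 factors as (x - √943)(x + √943). The splitting field is K = Q(√943). Since 943 is squarefree and > 1, it is not a perfect square, so x^2 - 943 is irreducible over Q and [Q(√943) : Q] = 2. Hence [K : Q] = 2.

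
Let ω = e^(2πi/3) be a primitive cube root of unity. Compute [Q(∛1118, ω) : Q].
[Q(∛1118, ω) : Q] = 6

[Q(∛1118):Q] = 3 (min poly x^3 - 1118, irreducible since 1118 is not a perfect cube). [Q(ω):Q] = 2 (min poly x^2 + x + 1). Since Q(∛1118) ⊂ R and ω ∉ R, we have ω ∉ Q(∛1118), so x^2 + x + 1 remains irreducible over Q(∛1118) and [Q(∛1118, ω) : Q(∛1118)] = 2. By the tower law, [Q(∛1118, ω) : Q] = 3 · 2 = 6. (In fact Q(∛1118, ω) is the splitting field of x^3 - 1118 over Q.)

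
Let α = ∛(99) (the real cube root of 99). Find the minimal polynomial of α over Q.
m_α(x) = x^3 - 99

α satisfies α^3 = 99, so x^3 - 99 annihilates α. By the rational root test, a rational root p/q (in lowest terms) of x^3 - 99 would satisfy p^3 = 99 q^3, forcing q = 1 and p^3 = 99; but 99 is not a perfect cube, contradiction. A monic cubic over Q with no rational root is irreducible (any nontrivial factorization would include a linear factor). Hence x^3 - 99 is the minimal polynomial of α, and in particular [Q(α):Q] = 3.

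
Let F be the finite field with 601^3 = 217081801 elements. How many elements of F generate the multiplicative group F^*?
There are φ(217081800) = 53429760 primitive elements

F_q^* is cyclic of order q - 1 = 217081800. A cyclic group of order m has exactly φ(m) generators. Here m = 217081800 = 2^3 · 3^2 · 5^2 · 13 · 9277, so the number of primitive elements is φ(217081800) = 53429760.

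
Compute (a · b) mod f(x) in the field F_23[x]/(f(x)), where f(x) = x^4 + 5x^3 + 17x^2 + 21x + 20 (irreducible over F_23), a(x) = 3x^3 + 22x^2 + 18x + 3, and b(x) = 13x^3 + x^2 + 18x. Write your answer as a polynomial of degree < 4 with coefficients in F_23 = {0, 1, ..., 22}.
a · b ≡ 12x^3 + 18x^2 + x + 15 (mod f(x))

Multiply in F_23[x]: a(x)·b(x) = (3x^3 + 22x^2 + 18x + 3)·(13x^3 + x^2 + 18x) = 16x^6 + 13x^5 + 11x^4 + 16x^3 + 5x^2 + 8x. This has degree ≥ 4, so divide by f(x) over F_23: 16x^6 + 13x^5 + 11x^4 + 16x^3 + 5x^2 + 8x = (16x^2 + 2x + 5)·(x^4 + 5x^3 + 17x^2 + 21x + 20) + (12x^3 + 18x^2 + x + 15). Hence a·b ≡ 12x^3 + 18x^2 + x + 15 (mod f). (F_23[x]/(f) is a field with 23^4 = 279841 elements since f is irreducible of degree 4.)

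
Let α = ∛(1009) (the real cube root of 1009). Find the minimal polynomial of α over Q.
m_α(x) = x^3 - 1009

α satisfies α^3 = 1009, so x^3 - 1009 annihilates α. By the rational root test, a rational root p/q (in lowest terms) of x^3 - 1009 would satisfy p^3 = 1009 q^3, forcing q = 1 and p^3 = 1009; but 1009 is not a perfect cube, contradiction. A monic cubic over Q with no rational root is irreducible (any nontrivial factorization would include a linear factor). Hence x^3 - 1009 is the minimal polynomial of α, and in particular [Q(α):Q] = 3.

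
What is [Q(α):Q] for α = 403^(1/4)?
[Q(α):Q] = 4

α is a root of x^4 - 403. By Eisenstein's criterion at the prime p = 13 (which divides the constant term 403 but p^2 = 169 does not, since 403 is squarefree), x^4 - 403 is irreducible over Q. Hence [Q(α):Q] = 4.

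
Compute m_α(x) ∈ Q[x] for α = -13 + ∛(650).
m_α(x) = x^3 + 39x^2 + 507x + 1547

Set β = α + 13 = ∛(650), so β^3 = 650. Then (α + 13)^3 - 650 = 0, i.e. α is a root of g(x) = (x + 13)^3 - 650 = x^3 + 39x^2 + 507x + 1547. Since g(x) = h(x + 13) where h(x) = x^3 - 650, and h is irreducible over Q (because 650 is not a perfect cube, so h has no rational root, and a monic cubic with no rational root is irreducible), g is also irreducible (irreducibility is preserved under the substitution x → x + 13). Hence m_α(x) = x^3 + 39x^2 + 507x + 1547.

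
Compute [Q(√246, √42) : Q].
[Q(√246, √42) : Q] = 4

[Q(√246):Q] = 2 (min poly x^2 - 246, irreducible since 246 is squarefree > 1). For the top step, suppose √42 ∈ Q(√246), say √42 = c + d√246 with c, d ∈ Q. Squaring: 42 = c^2 + 246d^2 + 2cd√246. Since √246 ∉ Q this forces 2cd = 0. If d = 0 then √42 = c ∈ Q, contradicting 42 squarefree > 1. If c = 0 then 42 = 246d^2, so 246·42 = (246d)^2 is a perfect square in Q — but 246·42 = 10332 is not a perfect square (since 246 and 42 are distinct squarefree integers). Contradiction. Hence √42 ∉ Q(√246), so x^2 - 42 stays irreducible over Q(√246) and [Q(√246, √42) : Q(√246)] = 2. By the tower law, [Q(√246, √42) : Q] = 2 · 2 = 4.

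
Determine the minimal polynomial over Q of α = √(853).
m_α(x) = x^2 - 853

α satisfies α^2 - 853 = 0, so x^2 - 853 annihilates α. Since d = 853 is squarefree and ≠ 1, it is not a perfect square in Q, so x^2 - 853 has no rational root and is therefore irreducible over Q (a degree-2 polynomial over a field is irreducible iff it has no root). Hence m_α(x) = x^2 - 853.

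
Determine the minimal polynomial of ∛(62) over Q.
m_α(x) = x^3 - 62

α satisfies α^3 = 62, so x^3 - 62 annihilates α. By the rational root test, a rational root p/q (in lowest terms) of x^3 - 62 would satisfy p^3 = 62 q^3, forcing q = 1 and p^3 = 62; but 62 is not a perfect cube, contradiction. A monic cubic over Q with no rational root is irreducible (any nontrivial factorization would include a linear factor). Hence x^3 - 62 is the minimal polynomial of α, and in particular [Q(α):Q] = 3.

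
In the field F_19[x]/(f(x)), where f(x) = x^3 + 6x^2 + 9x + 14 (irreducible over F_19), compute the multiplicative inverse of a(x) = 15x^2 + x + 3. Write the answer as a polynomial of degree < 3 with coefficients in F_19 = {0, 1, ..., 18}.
a(x)^(-1) ≡ 9x^2 + 11x + 9 (mod f(x))

Since f is irreducible over F_19, F_19[x]/(f) is a field and a(x) ≠ 0 has an inverse. Apply the extended Euclidean algorithm to f(x) and a(x) in F_19[x]: f(x) = (14x + 2)·a(x) + (3x + 8);  a(x) = (5x + 6)·(3x + 8) + (12). The last nonzero remainder is the constant 12 = gcd(f, a) in F_19. Back-substituting through the division chain expresses 12 = s(x)·a(x) + t(x)·f(x) with s(x) ≡ 13x^2 + 18x + 13 (mod f), so (13x^2 + 18x + 13)·a(x) ≡ 12 (mod f). Multiplying by 12^(-1) ≡ 8 in F_19 gives a(x)^(-1) ≡ 8·(13x^2 + 18x + 13) ≡ 9x^2 + 11x + 9 (mod f). Check: (15x^2 + x + 3)·(9x^2 + 11x + 9) = 2x^4 + 3x^3 + 2x^2 + 4x + 8 ≡ 1 (mod x^3 + 6x^2 + 9x + 14).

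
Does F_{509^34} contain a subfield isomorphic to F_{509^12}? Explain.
No: F_{509^12} is not a subfield of F_{509^34}

F_{p^m} embeds in F_{p^n} iff m | n. Here 12 ∤ 34 (since 34 = 2·12 + 10 with remainder 10 ≠ 0), so F_{509^12} is not a subfield of F_{509^34}. Equivalently: if it were, the tower law would give 12 = [F_{509^12}:F_509] dividing [F_{509^34}:F_509] = 34, contradiction.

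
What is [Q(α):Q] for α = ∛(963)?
[Q(α):Q] = 3

The minimal polynomial of α is x^3 - 963, irreducible over Q since 963 is not a perfect cube (so x^3 - 963 has no rational root). Hence [Q(α):Q] = deg(m_α) = 3.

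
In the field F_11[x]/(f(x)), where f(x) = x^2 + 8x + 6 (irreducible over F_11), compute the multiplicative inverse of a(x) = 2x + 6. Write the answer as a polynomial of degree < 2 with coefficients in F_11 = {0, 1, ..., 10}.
a(x)^(-1) ≡ 8x + 7 (mod f(x))

Since f is irreducible over F_11, F_11[x]/(f) is a field and a(x) ≠ 0 has an inverse. Apply the extended Euclidean algorithm to f(x) and a(x) in F_11[x]: f(x) = (6x + 8)·a(x) + (2). The last nonzero remainder is the constant 2 = gcd(f, a) in F_11. Back-substituting through the division chain expresses 2 = s(x)·a(x) + t(x)·f(x) with s(x) ≡ 5x + 3 (mod f), so (5x + 3)·a(x) ≡ 2 (mod f). Multiplying by 2^(-1) ≡ 6 in F_11 gives a(x)^(-1) ≡ 6·(5x + 3) ≡ 8x + 7 (mod f). Check: (2x + 6)·(8x + 7) = 5x^2 + 7x + 9 ≡ 1 (mod x^2 + 8x + 6).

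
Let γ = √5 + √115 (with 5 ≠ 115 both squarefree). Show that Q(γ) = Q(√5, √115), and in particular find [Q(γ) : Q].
[Q(γ) : Q] = 4 (equivalently, Q(γ) = Q(√5, √115))

Obviously Q(γ) ⊆ Q(√5, √115), and [Q(√5, √115):Q] = 4 (since 5, 115 are distinct squarefree integers > 1 with 575 not a perfect square). To show equality we compute the minimal polynomial of γ. From γ = √5 + √115: γ^2 = 5 + 2√(575) + 115 = 120 + 2√(575), so γ^2 - 120 = 2√(575); squaring, (γ^2 - 120)^2 = 4·575, i.e. γ^4 - 240γ^2 + 14400 - 2300 = 0, i.e. γ^4 - 240γ^2 + 12100 = 0. So γ is a root of x^4 - 240x^2 + 12100. This polynomial is irreducible over Q: it has no rational root (each ±√5 ± √115 is irrational), and any factorization into two quadratics over Q would force √(575) ∈ Q (pairing opposite roots) or √5, √115 ∈ Q (other pairings), all impossible. Hence [Q(γ):Q] = 4 = [Q(√5, √115):Q], so Q(γ) = Q(√5, √115).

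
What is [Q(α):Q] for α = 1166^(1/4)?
[Q(α):Q] = 4

α is a root of x^4 - 1166. By Eisenstein's criterion at the prime p = 2 (which divides the constant term 1166 but p^2 = 4 does not, since 1166 is squarefree), x^4 - 1166 is irreducible over Q. Hence [Q(α):Q] = 4.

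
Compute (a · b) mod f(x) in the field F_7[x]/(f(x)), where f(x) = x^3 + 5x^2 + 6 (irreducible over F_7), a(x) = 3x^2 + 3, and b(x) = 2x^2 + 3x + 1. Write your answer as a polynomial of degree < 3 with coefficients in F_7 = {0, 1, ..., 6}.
a · b ≡ 2x^2 + x + 3 (mod f(x))

Multiply in F_7[x]: a(x)·b(x) = (3x^2 + 3)·(2x^2 + 3x + 1) = 6x^4 + 2x^3 + 2x^2 + 2x + 3. This has degree ≥ 3, so divide by f(x) over F_7: 6x^4 + 2x^3 + 2x^2 + 2x + 3 = (6x)·(x^3 + 5x^2 + 6) + (2x^2 + x + 3). Hence a·b ≡ 2x^2 + x + 3 (mod f). (F_7[x]/(f) is a field with 7^3 = 343 elements since f is irreducible of degree 3.)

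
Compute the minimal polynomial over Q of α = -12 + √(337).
m_α(x) = x^2 + 24x - 193

From α + 12 = √(337), squaring gives (α + 12)^2 = 337, i.e. α^2 + 24α + 144 = 337, so α^2 + 24α - 193 = 0. The discriminant of x^2 + 24x - 193 is (24)^2 - 4·(-193) = 576 + 772 = 1348, and 4·(337) is not a perfect square in Q since 337 is squarefree and ≠ 1. Hence x^2 + 24x - 193 is irreducible over Q and is the minimal polynomial of α.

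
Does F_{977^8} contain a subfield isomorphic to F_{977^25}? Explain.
No: F_{977^25} is not a subfield of F_{977^8}

F_{p^m} embeds in F_{p^n} iff m | n. Here 25 ∤ 8 (since 8 = 0·25 + 8 with remainder 8 ≠ 0), so F_{977^25} is not a subfield of F_{977^8}. Equivalently: if it were, the tower law would give 25 = [F_{977^25}:F_977] dividing [F_{977^8}:F_977] = 8, contradiction.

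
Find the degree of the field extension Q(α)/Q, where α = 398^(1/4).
[Q(α):Q] = 4

α is a root of x^4 - 398. By Eisenstein's criterion at the prime p = 2 (which divides the constant term 398 but p^2 = 4 does not, since 398 is squarefree), x^4 - 398 is irreducible over Q. Hence [Q(α):Q] = 4.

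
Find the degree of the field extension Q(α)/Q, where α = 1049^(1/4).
[Q(α):Q] = 4

α is a root of x^4 - 1049. By Eisenstein's criterion at the prime p = 1049 (which divides the constant term 1049 but p^2 = 1100401 does not, since 1049 is squarefree), x^4 - 1049 is irreducible over Q. Hence [Q(α):Q] = 4.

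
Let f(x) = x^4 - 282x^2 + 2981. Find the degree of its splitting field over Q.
[K : Q] = 4

Solving the quadratic in x^2: x^2 = (282 ± √(282^2 - 4·2981))/2 = (282 ± √67600)/2 = (282 ± 260)/2, giving x^2 = 271 or x^2 = 11. So f(x) = (x^2 - 271)(x^2 - 11) and the roots of f are ±√271, ±√11. Hence the splitting field is K = Q(√271, √11). Since 271 and 11 are distinct squarefree integers > 1, their product 2981 is not a perfect square, so √11 ∉ Q(√271). By the tower law [K:Q] = [Q(√271,√11):Q(√271)] · [Q(√271):Q] = 2 · 2 = 4.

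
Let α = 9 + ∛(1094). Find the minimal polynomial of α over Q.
m_α(x) = x^3 - 27x^2 + 243x - 1823

Set β = α - 9 = ∛(1094), so β^3 = 1094. Then (α - 9)^3 - 1094 = 0, i.e. α is a root of g(x) = (x - 9)^3 - 1094 = x^3 - 27x^2 + 243x - 1823. Since g(x) = h(x - 9) where h(x) = x^3 - 1094, and h is irreducible over Q (because 1094 is not a perfect cube, so h has no rational root, and a monic cubic with no rational root is irreducible), g is also irreducible (irreducibility is preserved under the substitution x → x - 9). Hence m_α(x) = x^3 - 27x^2 + 243x - 1823.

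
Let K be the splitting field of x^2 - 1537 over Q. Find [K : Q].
[K : Q] = 2

f(x) = x^2 - 1537 factors as (x - √1537)(x + √1537). The splitting field is K = Q(√1537). Since 1537 is squarefree and > 1, it is not a perfect square, so x^2 - 1537 is irreducible over Q and [Q(√1537) : Q] = 2. Hence [K : Q] = 2.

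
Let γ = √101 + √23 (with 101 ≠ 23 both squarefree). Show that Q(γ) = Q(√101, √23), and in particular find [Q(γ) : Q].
[Q(γ) : Q] = 4 (equivalently, Q(γ) = Q(√101, √23))

Obviously Q(γ) ⊆ Q(√101, √23), and [Q(√101, √23):Q] = 4 (since 101, 23 are distinct squarefree integers > 1 with 2323 not a perfect square). To show equality we compute the minimal polynomial of γ. From γ = √101 + √23: γ^2 = 101 + 2√(2323) + 23 = 124 + 2√(2323), so γ^2 - 124 = 2√(2323); squaring, (γ^2 - 124)^2 = 4·2323, i.e. γ^4 - 248γ^2 + 15376 - 9292 = 0, i.e. γ^4 - 248γ^2 + 6084 = 0. So γ is a root of x^4 - 248x^2 + 6084. This polynomial is irreducible over Q: it has no rational root (each ±√101 ± √23 is irrational), and any factorization into two quadratics over Q would force √(2323) ∈ Q (pairing opposite roots) or √101, √23 ∈ Q (other pairings), all impossible. Hence [Q(γ):Q] = 4 = [Q(√101, √23):Q], so Q(γ) = Q(√101, √23).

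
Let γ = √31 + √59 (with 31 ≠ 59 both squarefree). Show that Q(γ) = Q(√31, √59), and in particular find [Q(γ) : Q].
[Q(γ) : Q] = 4 (equivalently, Q(γ) = Q(√31, √59))

Obviously Q(γ) ⊆ Q(√31, √59), and [Q(√31, √59):Q] = 4 (since 31, 59 are distinct squarefree integers > 1 with 1829 not a perfect square). To show equality we compute the minimal polynomial of γ. From γ = √31 + √59: γ^2 = 31 + 2√(1829) + 59 = 90 + 2√(1829), so γ^2 - 90 = 2√(1829); squaring, (γ^2 - 90)^2 = 4·1829, i.e. γ^4 - 180γ^2 + 8100 - 7316 = 0, i.e. γ^4 - 180γ^2 + 784 = 0. So γ is a root of x^4 - 180x^2 + 784. This polynomial is irreducible over Q: it has no rational root (each ±√31 ± √59 is irrational), and any factorization into two quadratics over Q would force √(1829) ∈ Q (pairing opposite roots) or √31, √59 ∈ Q (other pairings), all impossible. Hence [Q(γ):Q] = 4 = [Q(√31, √59):Q], so Q(γ) = Q(√31, √59).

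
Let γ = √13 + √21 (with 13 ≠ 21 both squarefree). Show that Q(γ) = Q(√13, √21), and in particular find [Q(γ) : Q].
[Q(γ) : Q] = 4 (equivalently, Q(γ) = Q(√13, √21))

Obviously Q(γ) ⊆ Q(√13, √21), and [Q(√13, √21):Q] = 4 (since 13, 21 are distinct squarefree integers > 1 with 273 not a perfect square). To show equality we compute the minimal polynomial of γ. From γ = √13 + √21: γ^2 = 13 + 2√(273) + 21 = 34 + 2√(273), so γ^2 - 34 = 2√(273); squaring, (γ^2 - 34)^2 = 4·273, i.e. γ^4 - 68γ^2 + 1156 - 1092 = 0, i.e. γ^4 - 68γ^2 + 64 = 0. So γ is a root of x^4 - 68x^2 + 64. This polynomial is irreducible over Q: it has no rational root (each ±√13 ± √21 is irrational), and any factorization into two quadratics over Q would force √(273) ∈ Q (pairing opposite roots) or √13, √21 ∈ Q (other pairings), all impossible. Hence [Q(γ):Q] = 4 = [Q(√13, √21):Q], so Q(γ) = Q(√13, √21).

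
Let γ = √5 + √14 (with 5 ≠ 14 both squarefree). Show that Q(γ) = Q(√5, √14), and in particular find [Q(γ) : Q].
[Q(γ) : Q] = 4 (equivalently, Q(γ) = Q(√5, √14))

Obviously Q(γ) ⊆ Q(√5, √14), and [Q(√5, √14):Q] = 4 (since 5, 14 are distinct squarefree integers > 1 with 70 not a perfect square). To show equality we compute the minimal polynomial of γ. From γ = √5 + √14: γ^2 = 5 + 2√(70) + 14 = 19 + 2√(70), so γ^2 - 19 = 2√(70); squaring, (γ^2 - 19)^2 = 4·70, i.e. γ^4 - 38γ^2 + 361 - 280 = 0, i.e. γ^4 - 38γ^2 + 81 = 0. So γ is a root of x^4 - 38x^2 + 81. This polynomial is irreducible over Q: it has no rational root (each ±√5 ± √14 is irrational), and any factorization into two quadratics over Q would force √(70) ∈ Q (pairing opposite roots) or √5, √14 ∈ Q (other pairings), all impossible. Hence [Q(γ):Q] = 4 = [Q(√5, √14):Q], so Q(γ) = Q(√5, √14).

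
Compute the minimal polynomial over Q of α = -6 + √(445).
m_α(x) = x^2 + 12x - 409

From α + 6 = √(445), squaring gives (α + 6)^2 = 445, i.e. α^2 + 12α + 36 = 445, so α^2 + 12α - 409 = 0. The discriminant of x^2 + 12x - 409 is (12)^2 - 4·(-409) = 144 + 1636 = 1780, and 4·(445) is not a perfect square in Q since 445 is squarefree and ≠ 1. Hence x^2 + 12x - 409 is irreducible over Q and is the minimal polynomial of α.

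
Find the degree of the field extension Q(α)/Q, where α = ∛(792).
[Q(α):Q] = 3

The minimal polynomial of α is x^3 - 792, irreducible over Q since 792 is not a perfect cube (so x^3 - 792 has no rational root). Hence [Q(α):Q] = deg(m_α) = 3.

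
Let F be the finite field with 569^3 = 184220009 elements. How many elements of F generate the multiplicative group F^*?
There are φ(184220008) = 77827680 primitive elements

F_q^* is cyclic of order q - 1 = 184220008. A cyclic group of order m has exactly φ(m) generators. Here m = 184220008 = 2^3 · 7^2 · 71 · 6619, so the number of primitive elements is φ(184220008) = 77827680.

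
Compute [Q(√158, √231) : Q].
[Q(√158, √231) : Q] = 4

[Q(√158):Q] = 2 (min poly x^2 - 158, irreducible since 158 is squarefree > 1). For the top step, suppose √231 ∈ Q(√158), say √231 = c + d√158 with c, d ∈ Q. Squaring: 231 = c^2 + 158d^2 + 2cd√158. Since √158 ∉ Q this forces 2cd = 0. If d = 0 then √231 = c ∈ Q, contradicting 231 squarefree > 1. If c = 0 then 231 = 158d^2, so 158·231 = (158d)^2 is a perfect square in Q — but 158·231 = 36498 is not a perfect square (since 158 and 231 are distinct squarefree integers). Contradiction. Hence √231 ∉ Q(√158), so x^2 - 231 stays irreducible over Q(√158) and [Q(√158, √231) : Q(√158)] = 2. By the tower law, [Q(√158, √231) : Q] = 2 · 2 = 4.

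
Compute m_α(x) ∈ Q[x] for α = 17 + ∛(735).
m_α(x) = x^3 - 51x^2 + 867x - 5648

Set β = α - 17 = ∛(735), so β^3 = 735. Then (α - 17)^3 - 735 = 0, i.e. α is a root of g(x) = (x - 17)^3 - 735 = x^3 - 51x^2 + 867x - 5648. Since g(x) = h(x - 17) where h(x) = x^3 - 735, and h is irreducible over Q (because 735 is not a perfect cube, so h has no rational root, and a monic cubic with no rational root is irreducible), g is also irreducible (irreducibility is preserved under the substitution x → x - 17). Hence m_α(x) = x^3 - 51x^2 + 867x - 5648.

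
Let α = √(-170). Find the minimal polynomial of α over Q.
m_α(x) = x^2 + 170

α satisfies α^2 + 170 = 0, so x^2 + 170 annihilates α. Since d = -170 is squarefree and ≠ 1, it is not a perfect square in Q, so x^2 + 170 has no rational root and is therefore irreducible over Q (a degree-2 polynomial over a field is irreducible iff it has no root). Hence m_α(x) = x^2 + 170.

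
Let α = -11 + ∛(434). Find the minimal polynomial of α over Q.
m_α(x) = x^3 + 33x^2 + 363x + 897

Set β = α + 11 = ∛(434), so β^3 = 434. Then (α + 11)^3 - 434 = 0, i.e. α is a root of g(x) = (x + 11)^3 - 434 = x^3 + 33x^2 + 363x + 897. Since g(x) = h(x + 11) where h(x) = x^3 - 434, and h is irreducible over Q (because 434 is not a perfect cube, so h has no rational root, and a monic cubic with no rational root is irreducible), g is also irreducible (irreducibility is preserved under the substitution x → x + 11). Hence m_α(x) = x^3 + 33x^2 + 363x + 897.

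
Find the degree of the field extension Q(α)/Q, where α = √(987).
[Q(α):Q] = 2

[Q(α):Q] equals the degree of the minimal polynomial of α. Here α^2 = 987 and x^2 - 987 is irreducible (d = 987 is squarefree, ≠ 1, hence not a square), so deg(m_α) = 2. Thus [Q(α):Q] = 2.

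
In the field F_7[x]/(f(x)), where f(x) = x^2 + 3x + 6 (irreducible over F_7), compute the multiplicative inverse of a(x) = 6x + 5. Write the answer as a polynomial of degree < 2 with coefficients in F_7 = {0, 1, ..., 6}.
a(x)^(-1) ≡ 2x + 2 (mod f(x))

Since f is irreducible over F_7, F_7[x]/(f) is a field and a(x) ≠ 0 has an inverse. Apply the extended Euclidean algorithm to f(x) and a(x) in F_7[x]: f(x) = (6x + 6)·a(x) + (4). The last nonzero remainder is the constant 4 = gcd(f, a) in F_7. Back-substituting through the division chain expresses 4 = s(x)·a(x) + t(x)·f(x) with s(x) ≡ x + 1 (mod f), so (x + 1)·a(x) ≡ 4 (mod f). Multiplying by 4^(-1) ≡ 2 in F_7 gives a(x)^(-1) ≡ 2·(x + 1) ≡ 2x + 2 (mod f). Check: (6x + 5)·(2x + 2) = 5x^2 + x + 3 ≡ 1 (mod x^2 + 3x + 6).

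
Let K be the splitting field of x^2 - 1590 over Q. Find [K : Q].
[K : Q] = 2

f(x) = x^2 - 1590 factors as (x - √1590)(x + √1590). The splitting field is K = Q(√1590). Since 1590 is squarefree and > 1, it is not a perfect square, so x^2 - 1590 is irreducible over Q and [Q(√1590) : Q] = 2. Hence [K : Q] = 2.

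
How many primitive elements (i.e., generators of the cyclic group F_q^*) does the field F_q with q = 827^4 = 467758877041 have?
There are φ(467758877040) = 92783370240 primitive elements

F_q^* is cyclic of order q - 1 = 467758877040. A cyclic group of order m has exactly φ(m) generators. Here m = 467758877040 = 2^4 · 3^2 · 5 · 7 · 13 · 23 · 59 · 5261, so the number of primitive elements is φ(467758877040) = 92783370240.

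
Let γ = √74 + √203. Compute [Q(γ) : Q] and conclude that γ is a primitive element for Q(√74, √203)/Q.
[Q(γ) : Q] = 4 (equivalently, Q(γ) = Q(√74, √203))

Obviously Q(γ) ⊆ Q(√74, √203), and [Q(√74, √203):Q] = 4 (since 74, 203 are distinct squarefree integers > 1 with 15022 not a perfect square). To show equality we compute the minimal polynomial of γ. From γ = √74 + √203: γ^2 = 74 + 2√(15022) + 203 = 277 + 2√(15022), so γ^2 - 277 = 2√(15022); squaring, (γ^2 - 277)^2 = 4·15022, i.e. γ^4 - 554γ^2 + 76729 - 60088 = 0, i.e. γ^4 - 554γ^2 + 16641 = 0. So γ is a root of x^4 - 554x^2 + 16641. This polynomial is irreducible over Q: it has no rational root (each ±√74 ± √203 is irrational), and any factorization into two quadratics over Q would force √(15022) ∈ Q (pairing opposite roots) or √74, √203 ∈ Q (other pairings), all impossible. Hence [Q(γ):Q] = 4 = [Q(√74, √203):Q], so Q(γ) = Q(√74, √203).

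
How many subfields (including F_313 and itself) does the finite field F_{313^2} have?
F_{313^2} has 2 subfields

The subfields of F_{p^n} are exactly the fields F_{p^d} for d | n (each is the fixed field of the unique index-d subgroup of Gal(F_{p^n}/F_p) ≅ Z/nZ). The divisors of n = 2 are {1, 2}, giving 2 subfields: F_{313^1}, F_{313^2}.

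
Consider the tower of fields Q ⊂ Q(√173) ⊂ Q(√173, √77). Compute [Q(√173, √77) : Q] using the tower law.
[Q(√173, √77) : Q] = 4

[Q(√173):Q] = 2 (min poly x^2 - 173, irreducible since 173 is squarefree > 1). For the top step, suppose √77 ∈ Q(√173), say √77 = c + d√173 with c, d ∈ Q. Squaring: 77 = c^2 + 173d^2 + 2cd√173. Since √173 ∉ Q this forces 2cd = 0. If d = 0 then √77 = c ∈ Q, contradicting 77 squarefree > 1. If c = 0 then 77 = 173d^2, so 173·77 = (173d)^2 is a perfect square in Q — but 173·77 = 13321 is not a perfect square (since 173 and 77 are distinct squarefree integers). Contradiction. Hence √77 ∉ Q(√173), so x^2 - 77 stays irreducible over Q(√173) and [Q(√173, √77) : Q(√173)] = 2. By the tower law, [Q(√173, √77) : Q] = 2 · 2 = 4.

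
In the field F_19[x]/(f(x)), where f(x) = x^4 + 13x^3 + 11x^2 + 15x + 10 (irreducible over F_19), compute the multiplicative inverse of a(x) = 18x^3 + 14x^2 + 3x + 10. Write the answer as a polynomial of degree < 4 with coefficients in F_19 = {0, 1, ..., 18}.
a(x)^(-1) ≡ 15x^3 + 13x^2 + 13x + 16 (mod f(x))

Since f is irreducible over F_19, F_19[x]/(f) is a field and a(x) ≠ 0 has an inverse. Apply the extended Euclidean algorithm to f(x) and a(x) in F_19[x]: f(x) = (18x + 11)·a(x) + (12x^2 + 11x + 14);  a(x) = (11x + 18)·(12x^2 + 11x + 14) + (12x + 5);  (12x^2 + 11x + 14) = (x + 10)·(12x + 5) + (2). The last nonzero remainder is the constant 2 = gcd(f, a) in F_19. Back-substituting through the division chain expresses 2 = s(x)·a(x) + t(x)·f(x) with s(x) ≡ 11x^3 + 7x^2 + 7x + 13 (mod f), so (11x^3 + 7x^2 + 7x + 13)·a(x) ≡ 2 (mod f). Multiplying by 2^(-1) ≡ 10 in F_19 gives a(x)^(-1) ≡ 10·(11x^3 + 7x^2 + 7x + 13) ≡ 15x^3 + 13x^2 + 13x + 16 (mod f). Check: (18x^3 + 14x^2 + 3x + 10)·(15x^3 + 13x^2 + 13x + 16) = 4x^6 + 7x^5 + 5x^4 + 13x^3 + 13x^2 + 7x + 8 ≡ 1 (mod x^4 + 13x^3 + 11x^2 + 15x + 10).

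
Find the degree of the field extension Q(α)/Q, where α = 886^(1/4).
[Q(α):Q] = 4

α is a root of x^4 - 886. By Eisenstein's criterion at the prime p = 2 (which divides the constant term 886 but p^2 = 4 does not, since 886 is squarefree), x^4 - 886 is irreducible over Q. Hence [Q(α):Q] = 4.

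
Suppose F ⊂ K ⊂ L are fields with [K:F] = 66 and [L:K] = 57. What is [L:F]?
[L:F] = 3762

The tower law says that for any tower of field extensions F ⊂ K ⊂ L with finite degrees, [L:F] = [L:K] · [K:F]. Here this gives [L:F] = 57 · 66 = 3762.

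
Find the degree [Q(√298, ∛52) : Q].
[Q(√298, ∛52) : Q] = 6

Let L = Q(√298, ∛52). Since Q(√298) ⊂ L and [Q(√298):Q] = 2, the tower law gives 2 | [L:Q]. Likewise Q(∛52) ⊂ L with [Q(∛52):Q] = 3 (because 52 is not a perfect cube), so 3 | [L:Q]. As gcd(2,3) = 1, [L:Q] is divisible by 6. Conversely L is generated over Q by √298 and ∛52, so [L:Q] ≤ 2·3 = 6. Therefore [Q(√298, ∛52) : Q] = 6.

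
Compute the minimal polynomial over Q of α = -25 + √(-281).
m_α(x) = x^2 + 50x + 906

From α + 25 = √(-281), squaring gives (α + 25)^2 = -281, i.e. α^2 + 50α + 625 = -281, so α^2 + 50α + 906 = 0. The discriminant of x^2 + 50x + 906 is (50)^2 - 4·(906) = 2500 - 3624 = -1124, and 4·(-281) is not a perfect square in Q since -281 is squarefree and ≠ 1. Hence x^2 + 50x + 906 is irreducible over Q and is the minimal polynomial of α.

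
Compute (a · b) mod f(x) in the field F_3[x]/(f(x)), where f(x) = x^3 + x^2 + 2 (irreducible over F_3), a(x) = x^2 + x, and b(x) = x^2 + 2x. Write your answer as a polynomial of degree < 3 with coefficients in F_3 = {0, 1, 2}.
a · b ≡ x + 2 (mod f(x))

Multiply in F_3[x]: a(x)·b(x) = (x^2 + x)·(x^2 + 2x) = x^4 + 2x^2. This has degree ≥ 3, so divide by f(x) over F_3: x^4 + 2x^2 = (x + 2)·(x^3 + x^2 + 2) + (x + 2). Hence a·b ≡ x + 2 (mod f). (F_3[x]/(f) is a field with 3^3 = 27 elements since f is irreducible of degree 3.)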